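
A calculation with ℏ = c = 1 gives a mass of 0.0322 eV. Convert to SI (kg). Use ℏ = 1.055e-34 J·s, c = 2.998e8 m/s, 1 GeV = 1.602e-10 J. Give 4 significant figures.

Mass is [E]/c²; divide by c².
1 GeV → 1/c² × (1 GeV in J) = 1.782e-27 kg.
Convert the energy scale: 0.0322 eV = 3.22e-11 GeV.
Result: 3.22e-11 × 1.782e-27 = 5.739e-38 kg.

5.739e-38 kg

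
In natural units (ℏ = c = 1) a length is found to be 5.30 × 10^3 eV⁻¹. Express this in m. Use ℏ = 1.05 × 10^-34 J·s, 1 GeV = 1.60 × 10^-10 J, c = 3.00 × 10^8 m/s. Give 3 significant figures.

1.04 × 10^-3 m

A length is [E]⁻¹ in ℏ=c=1; restore one factor of ℏc.
1 GeV⁻¹ → ℏc × (1 GeV in J)⁻¹ = 1.97 × 10^-16 m.
Convert the energy scale: 5.30 × 10^3 eV⁻¹ = 5.30 × 10^12 GeV⁻¹.
Result: 5.30 × 10^12 × 1.97 × 10^-16 = 1.04 × 10^-3 m.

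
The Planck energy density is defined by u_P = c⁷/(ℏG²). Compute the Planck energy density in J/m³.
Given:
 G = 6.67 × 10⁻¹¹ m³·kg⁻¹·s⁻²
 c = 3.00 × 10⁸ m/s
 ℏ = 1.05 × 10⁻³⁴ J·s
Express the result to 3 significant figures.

u_P = c⁷/(ℏG²)
  = 2.19 × 10⁵⁹ / 4.67 × 10⁻⁵⁵
  = 4.68 × 10¹¹³ J/m³

4.68 × 10¹¹³ J/m³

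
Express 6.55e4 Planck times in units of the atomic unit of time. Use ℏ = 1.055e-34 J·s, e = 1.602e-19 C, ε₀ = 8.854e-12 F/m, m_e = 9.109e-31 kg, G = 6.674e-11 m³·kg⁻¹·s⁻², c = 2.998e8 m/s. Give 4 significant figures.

Planck time: t_P = √(ℏG/c⁵) = 5.392e-44 s
atomic unit of time: τ_au = (4πε₀)²ℏ³/(m_e e⁴) = 2.423e-17 s
6.55e4 × 5.392e-44 / 2.423e-17 = 1.458e-22

1.458e-22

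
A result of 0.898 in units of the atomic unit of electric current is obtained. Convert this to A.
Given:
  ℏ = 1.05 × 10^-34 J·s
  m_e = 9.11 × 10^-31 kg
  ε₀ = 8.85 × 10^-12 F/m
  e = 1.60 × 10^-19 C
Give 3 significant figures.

5.99 × 10^-3 A

One atomic unit of electric current: I_au = e E_h/ℏ = m_e e⁵/((4πε₀)²ℏ³) = 6.67 × 10^-3 A.
0.898 × 6.67 × 10^-3 A = 5.99 × 10^-3 A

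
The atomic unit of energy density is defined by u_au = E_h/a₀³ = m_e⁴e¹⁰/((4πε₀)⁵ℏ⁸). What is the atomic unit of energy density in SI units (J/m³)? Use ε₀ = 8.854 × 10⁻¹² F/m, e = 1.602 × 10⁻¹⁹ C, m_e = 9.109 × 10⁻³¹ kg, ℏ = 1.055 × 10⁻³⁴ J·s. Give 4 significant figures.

2.929 × 10¹³ J/m³

u_au = E_h/a₀³ = m_e⁴e¹⁰/((4πε₀)⁵ℏ⁸)
E_h = 4.354 × 10⁻¹⁸ J
a₀ = 5.297 × 10⁻¹¹ m
E_h/a₀³ = 2.929 × 10¹³ J/m³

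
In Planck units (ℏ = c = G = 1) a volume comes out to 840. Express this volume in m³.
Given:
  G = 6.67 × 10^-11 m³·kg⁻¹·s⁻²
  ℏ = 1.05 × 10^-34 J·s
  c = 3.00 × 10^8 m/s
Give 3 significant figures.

3.51 × 10^-102 m³

One Planck volume: V_P = (ℏG/c³)^(3/2) = 4.18 × 10^-105 m³.
840 × 4.18 × 10^-105 m³ = 3.51 × 10^-102 m³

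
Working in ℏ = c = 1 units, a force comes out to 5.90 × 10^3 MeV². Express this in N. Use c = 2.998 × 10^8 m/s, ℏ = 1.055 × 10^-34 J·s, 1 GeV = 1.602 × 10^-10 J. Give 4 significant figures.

4.787 × 10^3 N

Force is [E]/[L] = [E]²/(ℏc); restore (ℏc)⁻¹.
1 GeV² → 1/(ℏc) × (1 GeV in J)² = 8.114 × 10^5 N.
Convert the energy scale: 5.90 × 10^3 MeV² = 5.90 × 10^-3 GeV².
Result: 5.90 × 10^-3 × 8.114 × 10^5 = 4.787 × 10^3 N.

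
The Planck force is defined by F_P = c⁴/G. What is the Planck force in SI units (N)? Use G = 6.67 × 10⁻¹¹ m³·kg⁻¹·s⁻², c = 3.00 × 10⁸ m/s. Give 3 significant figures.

F_P = c⁴/G
  = 8.10 × 10³³ / 6.67 × 10⁻¹¹
  = 1.21 × 10⁴⁴ N

1.21 × 10⁴⁴ N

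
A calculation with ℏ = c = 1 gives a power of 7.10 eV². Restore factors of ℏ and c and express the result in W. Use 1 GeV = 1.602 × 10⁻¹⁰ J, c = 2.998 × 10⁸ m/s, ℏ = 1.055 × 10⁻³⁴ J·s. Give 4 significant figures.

1.727 × 10⁻³ W

Power is [E]/[T] = [E]²/ℏ.
1 GeV² → 1/ℏ × (1 GeV in J)² = 2.433 × 10¹⁴ W.
Convert the energy scale: 7.10 eV² = 7.10 × 10⁻¹⁸ GeV².
Result: 7.10 × 10⁻¹⁸ × 2.433 × 10¹⁴ = 1.727 × 10⁻³ W.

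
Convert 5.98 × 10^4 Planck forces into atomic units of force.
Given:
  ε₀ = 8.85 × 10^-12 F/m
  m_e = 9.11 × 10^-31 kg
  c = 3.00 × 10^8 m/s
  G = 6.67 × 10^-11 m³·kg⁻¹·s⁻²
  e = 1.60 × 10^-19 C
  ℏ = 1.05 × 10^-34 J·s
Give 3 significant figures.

8.72 × 10^55

Planck force: F_P = c⁴/G = 1.21 × 10^44 N
atomic unit of force: F_au = E_h/a₀ = m_e²e⁶/((4πε₀)³ℏ⁴) = 8.33 × 10^-8 N
5.98 × 10^4 × 1.21 × 10^44 / 8.33 × 10^-8 = 8.72 × 10^55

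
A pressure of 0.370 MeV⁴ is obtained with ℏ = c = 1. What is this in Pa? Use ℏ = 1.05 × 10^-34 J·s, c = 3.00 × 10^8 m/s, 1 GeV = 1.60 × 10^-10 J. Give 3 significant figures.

7.76 × 10^24 Pa

Pressure is [E]/[L]³ = [E]⁴/(ℏc)³.
1 GeV⁴ → 1/(ℏc)³ × (1 GeV in J)⁴ = 2.10 × 10^37 Pa.
Convert the energy scale: 0.370 MeV⁴ = 3.70 × 10^-13 GeV⁴.
Result: 3.70 × 10^-13 × 2.10 × 10^37 = 7.76 × 10^24 Pa.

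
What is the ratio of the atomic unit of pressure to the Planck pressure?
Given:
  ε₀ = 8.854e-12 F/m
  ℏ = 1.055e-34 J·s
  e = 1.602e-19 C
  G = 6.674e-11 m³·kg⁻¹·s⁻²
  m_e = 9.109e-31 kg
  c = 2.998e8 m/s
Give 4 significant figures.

atomic unit of pressure: P_au = E_h/a₀³ = m_e⁴e¹⁰/((4πε₀)⁵ℏ⁸) = 2.929e13 Pa
Planck pressure: p_P = c⁷/(ℏG²) = 4.632e113 Pa
ratio = 2.929e13 / 4.632e113 = 6.323e-101

6.323e-101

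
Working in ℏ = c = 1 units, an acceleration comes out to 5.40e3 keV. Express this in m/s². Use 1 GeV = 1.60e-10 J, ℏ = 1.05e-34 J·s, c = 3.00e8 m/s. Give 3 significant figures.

2.47e30 m/s²

Acceleration is [L]/[T]² = c·[E]/ℏ.
1 GeV → c/ℏ × (1 GeV in J) = 4.57e32 m/s².
Convert the energy scale: 5.40e3 keV = 5.40e-3 GeV.
Result: 5.40e-3 × 4.57e32 = 2.47e30 m/s².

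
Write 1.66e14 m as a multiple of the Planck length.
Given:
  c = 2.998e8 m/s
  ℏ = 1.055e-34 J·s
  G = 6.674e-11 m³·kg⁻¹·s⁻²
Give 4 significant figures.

1.027e49

Planck length: ℓ_P = √(ℏG/c³) = 1.616e-35 m.
1.66e14 / 1.616e-35 = 1.027e49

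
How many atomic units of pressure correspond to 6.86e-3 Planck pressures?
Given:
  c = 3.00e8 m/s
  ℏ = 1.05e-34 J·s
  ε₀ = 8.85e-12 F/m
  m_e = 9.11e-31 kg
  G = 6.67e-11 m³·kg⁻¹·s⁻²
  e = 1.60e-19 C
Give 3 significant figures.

1.07e98

Planck pressure: p_P = c⁷/(ℏG²) = 4.68e113 Pa
atomic unit of pressure: P_au = E_h/a₀³ = m_e⁴e¹⁰/((4πε₀)⁵ℏ⁸) = 3.01e13 Pa
6.86e-3 × 4.68e113 / 3.01e13 = 1.07e98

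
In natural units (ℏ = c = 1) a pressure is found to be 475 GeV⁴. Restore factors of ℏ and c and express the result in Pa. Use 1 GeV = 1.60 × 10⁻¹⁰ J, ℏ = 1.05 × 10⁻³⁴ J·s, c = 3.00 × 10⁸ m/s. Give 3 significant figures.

Pressure is [E]/[L]³ = [E]⁴/(ℏc)³.
1 GeV⁴ → 1/(ℏc)³ × (1 GeV in J)⁴ = 2.10 × 10³⁷ Pa.
Result: 475 × 2.10 × 10³⁷ = 9.96 × 10³⁹ Pa.

9.96 × 10³⁹ Pa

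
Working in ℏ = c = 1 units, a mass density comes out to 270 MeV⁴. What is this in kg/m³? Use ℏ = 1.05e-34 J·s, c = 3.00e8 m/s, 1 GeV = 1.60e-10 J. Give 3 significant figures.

6.29e10 kg/m³

Mass density is [E]/(c²[L]³) = [E]⁴/(ℏ³c⁵).
1 GeV⁴ → 1/(ℏ³c⁵) × (1 GeV in J)⁴ = 2.33e20 kg/m³.
Convert the energy scale: 270 MeV⁴ = 2.70e-10 GeV⁴.
Result: 2.70e-10 × 2.33e20 = 6.29e10 kg/m³.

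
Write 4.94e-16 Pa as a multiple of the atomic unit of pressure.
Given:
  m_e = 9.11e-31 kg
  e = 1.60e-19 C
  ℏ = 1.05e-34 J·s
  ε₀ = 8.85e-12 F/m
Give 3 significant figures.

1.64e-29

atomic unit of pressure: P_au = E_h/a₀³ = m_e⁴e¹⁰/((4πε₀)⁵ℏ⁸) = 3.01e13 Pa.
4.94e-16 / 3.01e13 = 1.64e-29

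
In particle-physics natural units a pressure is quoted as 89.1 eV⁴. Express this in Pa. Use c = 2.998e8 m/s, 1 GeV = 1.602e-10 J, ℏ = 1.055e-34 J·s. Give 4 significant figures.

1.855e3 Pa

Pressure is [E]/[L]³ = [E]⁴/(ℏc)³.
1 GeV⁴ → 1/(ℏc)³ × (1 GeV in J)⁴ = 2.082e37 Pa.
Convert the energy scale: 89.1 eV⁴ = 8.91e-35 GeV⁴.
Result: 8.91e-35 × 2.082e37 = 1.855e3 Pa.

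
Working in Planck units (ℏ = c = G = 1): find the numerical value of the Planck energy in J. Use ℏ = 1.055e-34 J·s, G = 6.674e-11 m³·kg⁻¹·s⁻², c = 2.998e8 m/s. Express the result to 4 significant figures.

The unique combination of the constants set to 1 with dimensions of energy is E_P = √(ℏc⁵/G).
  = √(3.828e18)
  = 1.957e9 J

1.957e9 J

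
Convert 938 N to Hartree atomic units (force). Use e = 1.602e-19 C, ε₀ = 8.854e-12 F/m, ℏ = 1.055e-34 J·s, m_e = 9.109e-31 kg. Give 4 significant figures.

1.141e10

atomic unit of force: F_au = E_h/a₀ = m_e²e⁶/((4πε₀)³ℏ⁴) = 8.220e-8 N.
938 / 8.220e-8 = 1.141e10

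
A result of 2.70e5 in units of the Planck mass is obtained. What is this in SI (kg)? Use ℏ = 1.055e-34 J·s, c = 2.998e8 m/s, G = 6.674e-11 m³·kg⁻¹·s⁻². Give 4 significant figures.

One Planck mass: m_P = √(ℏc/G) = 2.177e-8 kg.
2.70e5 × 2.177e-8 kg = 5.878e-3 kg

5.878e-3 kg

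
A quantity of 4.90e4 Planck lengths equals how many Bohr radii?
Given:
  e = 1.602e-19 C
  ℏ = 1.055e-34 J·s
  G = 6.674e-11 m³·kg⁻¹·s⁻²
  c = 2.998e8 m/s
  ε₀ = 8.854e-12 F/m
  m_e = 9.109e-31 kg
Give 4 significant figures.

Planck length: ℓ_P = √(ℏG/c³) = 1.616e-35 m
Bohr radius: a₀ = 4πε₀ℏ²/(m_e e²) = 5.297e-11 m
4.90e4 × 1.616e-35 / 5.297e-11 = 1.495e-20

1.495e-20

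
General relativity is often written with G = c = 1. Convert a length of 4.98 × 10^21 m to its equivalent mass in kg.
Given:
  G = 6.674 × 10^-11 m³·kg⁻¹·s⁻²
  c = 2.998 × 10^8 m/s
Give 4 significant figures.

6.707 × 10^48 kg

Length → mass via c²/G.
4.98 × 10^21 m × (c²/G) = 6.707 × 10^48 kg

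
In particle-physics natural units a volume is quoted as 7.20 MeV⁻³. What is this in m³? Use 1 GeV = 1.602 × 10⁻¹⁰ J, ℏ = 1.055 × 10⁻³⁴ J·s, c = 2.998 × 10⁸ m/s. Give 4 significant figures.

5.541 × 10⁻³⁸ m³

Volume is [L]³ = [E]⁻³·(ℏc)³.
1 GeV⁻³ → (ℏc)³ × (1 GeV in J)⁻³ = 7.696 × 10⁻⁴⁸ m³.
Convert the energy scale: 7.20 MeV⁻³ = 7.20 × 10⁹ GeV⁻³.
Result: 7.20 × 10⁹ × 7.696 × 10⁻⁴⁸ = 5.541 × 10⁻³⁸ m³.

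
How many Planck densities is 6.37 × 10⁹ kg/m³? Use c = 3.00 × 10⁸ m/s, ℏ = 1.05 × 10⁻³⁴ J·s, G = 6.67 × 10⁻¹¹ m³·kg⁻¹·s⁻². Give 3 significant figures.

Planck density: ρ_P = c⁵/(ℏG²) = 5.20 × 10⁹⁶ kg/m³.
6.37 × 10⁹ / 5.20 × 10⁹⁶ = 1.22 × 10⁻⁸⁷

1.22 × 10⁻⁸⁷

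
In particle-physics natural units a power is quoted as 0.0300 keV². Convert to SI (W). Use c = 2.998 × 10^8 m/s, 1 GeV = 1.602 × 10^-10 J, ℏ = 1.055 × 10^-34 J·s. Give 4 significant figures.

Power is [E]/[T] = [E]²/ℏ.
1 GeV² → 1/ℏ × (1 GeV in J)² = 2.433 × 10^14 W.
Convert the energy scale: 0.0300 keV² = 3.00 × 10^-14 GeV².
Result: 3.00 × 10^-14 × 2.433 × 10^14 = 7.298 W.

7.298 W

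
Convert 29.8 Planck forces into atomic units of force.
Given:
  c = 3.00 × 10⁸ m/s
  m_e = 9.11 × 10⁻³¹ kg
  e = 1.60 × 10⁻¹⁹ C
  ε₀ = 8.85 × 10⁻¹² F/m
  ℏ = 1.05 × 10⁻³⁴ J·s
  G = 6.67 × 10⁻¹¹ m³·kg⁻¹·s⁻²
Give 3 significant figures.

Planck force: F_P = c⁴/G = 1.21 × 10⁴⁴ N
atomic unit of force: F_au = E_h/a₀ = m_e²e⁶/((4πε₀)³ℏ⁴) = 8.33 × 10⁻⁸ N
29.8 × 1.21 × 10⁴⁴ / 8.33 × 10⁻⁸ = 4.35 × 10⁵²

4.35 × 10⁵²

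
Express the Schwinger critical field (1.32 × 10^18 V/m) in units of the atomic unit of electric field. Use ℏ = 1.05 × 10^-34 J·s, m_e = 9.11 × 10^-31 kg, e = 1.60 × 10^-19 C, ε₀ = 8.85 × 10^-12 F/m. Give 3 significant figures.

atomic unit of electric field: E_au = E_h/(e a₀) = m_e²e⁵/((4πε₀)³ℏ⁴) = 5.20 × 10^11 V/m.
1.32 × 10^18 / 5.20 × 10^11 = 2.54 × 10^6

2.54 × 10^6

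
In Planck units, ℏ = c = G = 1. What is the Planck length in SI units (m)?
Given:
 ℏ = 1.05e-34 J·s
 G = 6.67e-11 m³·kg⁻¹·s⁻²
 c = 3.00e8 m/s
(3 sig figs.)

From ℏ = c = G = 1 the length scale is ℓ_P = √(ℏG/c³).
  = √(2.59e-70)
  = 1.61e-35 m

1.61e-35 m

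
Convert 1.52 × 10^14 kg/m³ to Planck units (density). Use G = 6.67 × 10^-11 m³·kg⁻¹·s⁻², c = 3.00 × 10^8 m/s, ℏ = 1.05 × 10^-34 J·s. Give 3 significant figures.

2.92 × 10^-83

Planck density: ρ_P = c⁵/(ℏG²) = 5.20 × 10^96 kg/m³.
1.52 × 10^14 / 5.20 × 10^96 = 2.92 × 10^-83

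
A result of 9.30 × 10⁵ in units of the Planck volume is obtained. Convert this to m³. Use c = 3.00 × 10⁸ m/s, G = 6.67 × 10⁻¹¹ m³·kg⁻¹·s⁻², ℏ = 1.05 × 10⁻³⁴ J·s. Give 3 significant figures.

3.89 × 10⁻⁹⁹ m³

One Planck volume: V_P = (ℏG/c³)^(3/2) = 4.18 × 10⁻¹⁰⁵ m³.
9.30 × 10⁵ × 4.18 × 10⁻¹⁰⁵ m³ = 3.89 × 10⁻⁹⁹ m³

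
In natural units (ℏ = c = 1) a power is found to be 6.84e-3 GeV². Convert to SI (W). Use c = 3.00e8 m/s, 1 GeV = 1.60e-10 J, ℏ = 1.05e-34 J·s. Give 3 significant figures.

Power is [E]/[T] = [E]²/ℏ.
1 GeV² → 1/ℏ × (1 GeV in J)² = 2.44e14 W.
Result: 6.84e-3 × 2.44e14 = 1.67e12 W.

1.67e12 W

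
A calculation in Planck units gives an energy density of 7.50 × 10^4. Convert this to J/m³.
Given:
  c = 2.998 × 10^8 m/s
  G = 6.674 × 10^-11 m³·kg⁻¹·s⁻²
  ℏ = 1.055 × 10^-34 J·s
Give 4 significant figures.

3.474 × 10^118 J/m³

One Planck energy density: u_P = c⁷/(ℏG²) = 4.632 × 10^113 J/m³.
7.50 × 10^4 × 4.632 × 10^113 J/m³ = 3.474 × 10^118 J/m³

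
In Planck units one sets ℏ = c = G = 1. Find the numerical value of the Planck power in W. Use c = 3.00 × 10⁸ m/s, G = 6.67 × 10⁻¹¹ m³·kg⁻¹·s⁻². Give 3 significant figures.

3.64 × 10⁵² W

P_P = c⁵/G
  = 2.43 × 10⁴² / 6.67 × 10⁻¹¹
  = 3.64 × 10⁵² W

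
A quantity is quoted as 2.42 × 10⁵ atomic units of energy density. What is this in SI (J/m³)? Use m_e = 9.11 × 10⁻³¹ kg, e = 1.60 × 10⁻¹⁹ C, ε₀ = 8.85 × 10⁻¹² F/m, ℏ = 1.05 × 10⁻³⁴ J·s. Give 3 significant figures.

One atomic unit of energy density: u_au = E_h/a₀³ = m_e⁴e¹⁰/((4πε₀)⁵ℏ⁸) = 3.01 × 10¹³ J/m³.
2.42 × 10⁵ × 3.01 × 10¹³ J/m³ = 7.29 × 10¹⁸ J/m³

7.29 × 10¹⁸ J/m³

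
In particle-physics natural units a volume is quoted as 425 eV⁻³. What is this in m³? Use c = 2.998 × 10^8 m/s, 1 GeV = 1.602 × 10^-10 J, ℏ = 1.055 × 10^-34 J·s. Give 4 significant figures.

Volume is [L]³ = [E]⁻³·(ℏc)³.
1 GeV⁻³ → (ℏc)³ × (1 GeV in J)⁻³ = 7.696 × 10^-48 m³.
Convert the energy scale: 425 eV⁻³ = 4.25 × 10^29 GeV⁻³.
Result: 4.25 × 10^29 × 7.696 × 10^-48 = 3.271 × 10^-18 m³.

3.271 × 10^-18 m³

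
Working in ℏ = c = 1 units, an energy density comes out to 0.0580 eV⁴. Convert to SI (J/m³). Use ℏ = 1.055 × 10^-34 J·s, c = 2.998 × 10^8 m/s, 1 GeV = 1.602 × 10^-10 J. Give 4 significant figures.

[E]/[L]³ = [E]⁴/(ℏc)³; restore (ℏc)⁻³.
1 GeV⁴ → 1/(ℏc)³ × (1 GeV in J)⁴ = 2.082 × 10^37 J/m³.
Convert the energy scale: 0.0580 eV⁴ = 5.80 × 10^-38 GeV⁴.
Result: 5.80 × 10^-38 × 2.082 × 10^37 = 1.207 J/m³.

1.207 J/m³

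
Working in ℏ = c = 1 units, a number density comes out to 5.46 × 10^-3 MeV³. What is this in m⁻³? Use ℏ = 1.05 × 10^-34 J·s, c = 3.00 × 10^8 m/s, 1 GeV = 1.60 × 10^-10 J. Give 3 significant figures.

Number density is [L]⁻³ = [E]³/(ℏc)³.
1 GeV³ → 1/(ℏc)³ × (1 GeV in J)³ = 1.31 × 10^47 m⁻³.
Convert the energy scale: 5.46 × 10^-3 MeV³ = 5.46 × 10^-12 GeV³.
Result: 5.46 × 10^-12 × 1.31 × 10^47 = 7.16 × 10^35 m⁻³.

7.16 × 10^35 m⁻³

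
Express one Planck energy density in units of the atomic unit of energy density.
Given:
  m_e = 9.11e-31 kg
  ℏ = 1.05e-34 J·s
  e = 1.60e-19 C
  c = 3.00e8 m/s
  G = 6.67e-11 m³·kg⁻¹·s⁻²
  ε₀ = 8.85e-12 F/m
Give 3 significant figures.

Planck energy density: u_P = c⁷/(ℏG²) = 4.68e113 J/m³
atomic unit of energy density: u_au = E_h/a₀³ = m_e⁴e¹⁰/((4πε₀)⁵ℏ⁸) = 3.01e13 J/m³
ratio = 4.68e113 / 3.01e13 = 1.55e100

1.55e100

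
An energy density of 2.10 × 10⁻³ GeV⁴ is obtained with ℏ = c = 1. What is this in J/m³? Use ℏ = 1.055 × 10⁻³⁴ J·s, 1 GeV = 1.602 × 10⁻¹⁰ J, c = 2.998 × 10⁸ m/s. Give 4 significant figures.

[E]/[L]³ = [E]⁴/(ℏc)³; restore (ℏc)⁻³.
1 GeV⁴ → 1/(ℏc)³ × (1 GeV in J)⁴ = 2.082 × 10³⁷ J/m³.
Result: 2.10 × 10⁻³ × 2.082 × 10³⁷ = 4.371 × 10³⁴ J/m³.

4.371 × 10³⁴ J/m³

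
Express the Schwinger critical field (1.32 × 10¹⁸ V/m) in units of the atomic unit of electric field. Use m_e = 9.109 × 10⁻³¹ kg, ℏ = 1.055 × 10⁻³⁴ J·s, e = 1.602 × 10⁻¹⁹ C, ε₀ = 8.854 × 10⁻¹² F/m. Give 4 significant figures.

2.573 × 10⁶

atomic unit of electric field: E_au = E_h/(e a₀) = m_e²e⁵/((4πε₀)³ℏ⁴) = 5.131 × 10¹¹ V/m.
1.32 × 10¹⁸ / 5.131 × 10¹¹ = 2.573 × 10⁶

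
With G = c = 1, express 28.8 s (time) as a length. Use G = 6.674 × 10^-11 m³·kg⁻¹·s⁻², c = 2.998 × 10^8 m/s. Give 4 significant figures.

Time → length via c.
28.8 s × (c) = 8.634 × 10^9 m

8.634 × 10^9 m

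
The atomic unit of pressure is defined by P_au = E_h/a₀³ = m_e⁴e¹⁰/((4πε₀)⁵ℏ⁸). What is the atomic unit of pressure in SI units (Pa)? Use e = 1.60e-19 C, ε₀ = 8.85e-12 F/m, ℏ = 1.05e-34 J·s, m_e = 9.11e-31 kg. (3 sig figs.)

3.01e13 Pa

P_au = E_h/a₀³ = m_e⁴e¹⁰/((4πε₀)⁵ℏ⁸)
E_h = 4.38e-18 J
a₀ = 5.26e-11 m
E_h/a₀³ = 3.01e13 Pa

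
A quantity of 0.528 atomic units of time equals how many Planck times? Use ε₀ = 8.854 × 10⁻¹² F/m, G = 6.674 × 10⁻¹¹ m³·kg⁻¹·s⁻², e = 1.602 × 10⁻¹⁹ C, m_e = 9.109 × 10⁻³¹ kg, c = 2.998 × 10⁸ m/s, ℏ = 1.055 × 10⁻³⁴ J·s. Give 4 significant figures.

2.373 × 10²⁶

atomic unit of time: τ_au = (4πε₀)²ℏ³/(m_e e⁴) = 2.423 × 10⁻¹⁷ s
Planck time: t_P = √(ℏG/c⁵) = 5.392 × 10⁻⁴⁴ s
0.528 × 2.423 × 10⁻¹⁷ / 5.392 × 10⁻⁴⁴ = 2.373 × 10²⁶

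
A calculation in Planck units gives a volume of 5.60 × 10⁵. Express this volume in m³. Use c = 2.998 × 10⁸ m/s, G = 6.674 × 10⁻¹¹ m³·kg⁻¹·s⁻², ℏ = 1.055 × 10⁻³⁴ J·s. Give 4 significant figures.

2.365 × 10⁻⁹⁹ m³

One Planck volume: V_P = (ℏG/c³)^(3/2) = 4.224 × 10⁻¹⁰⁵ m³.
5.60 × 10⁵ × 4.224 × 10⁻¹⁰⁵ m³ = 2.365 × 10⁻⁹⁹ m³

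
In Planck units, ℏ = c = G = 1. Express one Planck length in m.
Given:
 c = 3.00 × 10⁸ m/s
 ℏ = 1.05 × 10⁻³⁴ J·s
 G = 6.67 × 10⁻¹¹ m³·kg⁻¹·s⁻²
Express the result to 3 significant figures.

1.61 × 10⁻³⁵ m

The unique combination of the constants set to 1 with dimensions of length is ℓ_P = √(ℏG/c³).
  = √(2.59 × 10⁻⁷⁰)
  = 1.61 × 10⁻³⁵ m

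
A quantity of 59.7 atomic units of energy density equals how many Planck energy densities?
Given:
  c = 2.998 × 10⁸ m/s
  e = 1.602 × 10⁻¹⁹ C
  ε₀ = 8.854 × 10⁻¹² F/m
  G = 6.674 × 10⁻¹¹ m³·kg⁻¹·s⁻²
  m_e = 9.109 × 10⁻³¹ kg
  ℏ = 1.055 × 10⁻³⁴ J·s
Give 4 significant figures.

3.775 × 10⁻⁹⁹

atomic unit of energy density: u_au = E_h/a₀³ = m_e⁴e¹⁰/((4πε₀)⁵ℏ⁸) = 2.929 × 10¹³ J/m³
Planck energy density: u_P = c⁷/(ℏG²) = 4.632 × 10¹¹³ J/m³
59.7 × 2.929 × 10¹³ / 4.632 × 10¹¹³ = 3.775 × 10⁻⁹⁹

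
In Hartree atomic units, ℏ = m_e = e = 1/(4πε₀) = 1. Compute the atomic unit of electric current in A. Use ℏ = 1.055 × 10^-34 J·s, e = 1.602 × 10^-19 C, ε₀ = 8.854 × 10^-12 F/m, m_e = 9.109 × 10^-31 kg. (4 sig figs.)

6.612 × 10^-3 A

Dimensional analysis gives I_au = e E_h/ℏ = m_e e⁵/((4πε₀)²ℏ³).
E_h = 4.354 × 10^-18 J
e·E_h/ℏ = 6.612 × 10^-3 A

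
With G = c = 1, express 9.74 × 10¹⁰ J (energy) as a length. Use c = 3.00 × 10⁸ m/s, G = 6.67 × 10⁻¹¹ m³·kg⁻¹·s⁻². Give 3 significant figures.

Energy → length via G/c⁴.
9.74 × 10¹⁰ J × (G/c⁴) = 8.02 × 10⁻³⁴ m

8.02 × 10⁻³⁴ m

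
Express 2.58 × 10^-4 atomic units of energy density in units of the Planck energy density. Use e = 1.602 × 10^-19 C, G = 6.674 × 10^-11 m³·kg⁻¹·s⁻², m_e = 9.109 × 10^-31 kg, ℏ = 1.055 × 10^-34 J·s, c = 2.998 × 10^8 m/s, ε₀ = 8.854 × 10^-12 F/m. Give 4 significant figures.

1.631 × 10^-104

atomic unit of energy density: u_au = E_h/a₀³ = m_e⁴e¹⁰/((4πε₀)⁵ℏ⁸) = 2.929 × 10^13 J/m³
Planck energy density: u_P = c⁷/(ℏG²) = 4.632 × 10^113 J/m³
2.58 × 10^-4 × 2.929 × 10^13 / 4.632 × 10^113 = 1.631 × 10^-104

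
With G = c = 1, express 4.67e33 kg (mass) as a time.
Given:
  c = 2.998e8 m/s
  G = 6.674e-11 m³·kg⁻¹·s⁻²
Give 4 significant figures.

0.01157 s

Mass → time via G/c³.
4.67e33 kg × (G/c³) = 0.01157 s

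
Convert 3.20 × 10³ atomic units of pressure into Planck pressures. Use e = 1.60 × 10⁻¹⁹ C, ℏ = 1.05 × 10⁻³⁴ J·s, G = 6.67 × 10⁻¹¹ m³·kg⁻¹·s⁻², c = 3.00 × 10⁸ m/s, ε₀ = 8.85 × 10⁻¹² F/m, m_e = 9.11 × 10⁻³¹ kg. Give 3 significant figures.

atomic unit of pressure: P_au = E_h/a₀³ = m_e⁴e¹⁰/((4πε₀)⁵ℏ⁸) = 3.01 × 10¹³ Pa
Planck pressure: p_P = c⁷/(ℏG²) = 4.68 × 10¹¹³ Pa
3.20 × 10³ × 3.01 × 10¹³ / 4.68 × 10¹¹³ = 2.06 × 10⁻⁹⁷

2.06 × 10⁻⁹⁷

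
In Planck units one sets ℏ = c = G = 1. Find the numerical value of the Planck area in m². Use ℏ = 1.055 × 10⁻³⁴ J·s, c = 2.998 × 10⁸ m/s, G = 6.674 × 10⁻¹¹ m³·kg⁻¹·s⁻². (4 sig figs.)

2.613 × 10⁻⁷⁰ m²

A_P = ℏG/c³
  = 7.041 × 10⁻⁴⁵ / 2.695 × 10²⁵
  = 2.613 × 10⁻⁷⁰ m²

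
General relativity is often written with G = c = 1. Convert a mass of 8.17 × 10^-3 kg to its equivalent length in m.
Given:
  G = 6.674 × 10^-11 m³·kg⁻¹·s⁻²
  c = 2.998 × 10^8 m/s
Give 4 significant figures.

6.067 × 10^-30 m

In G = c = 1 units mass has dimensions of length; the conversion factor is G/c².
8.17 × 10^-3 kg × (G/c²) = 6.067 × 10^-30 m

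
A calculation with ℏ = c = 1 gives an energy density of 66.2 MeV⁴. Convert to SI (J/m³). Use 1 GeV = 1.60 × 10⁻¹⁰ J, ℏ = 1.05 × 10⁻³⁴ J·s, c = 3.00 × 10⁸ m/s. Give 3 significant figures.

[E]/[L]³ = [E]⁴/(ℏc)³; restore (ℏc)⁻³.
1 GeV⁴ → 1/(ℏc)³ × (1 GeV in J)⁴ = 2.10 × 10³⁷ J/m³.
Convert the energy scale: 66.2 MeV⁴ = 6.62 × 10⁻¹¹ GeV⁴.
Result: 6.62 × 10⁻¹¹ × 2.10 × 10³⁷ = 1.39 × 10²⁷ J/m³.

1.39 × 10²⁷ J/m³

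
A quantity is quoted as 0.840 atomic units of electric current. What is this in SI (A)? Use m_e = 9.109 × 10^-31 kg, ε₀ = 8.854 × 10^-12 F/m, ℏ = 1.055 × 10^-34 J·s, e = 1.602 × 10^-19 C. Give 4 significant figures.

One atomic unit of electric current: I_au = e E_h/ℏ = m_e e⁵/((4πε₀)²ℏ³) = 6.612 × 10^-3 A.
0.840 × 6.612 × 10^-3 A = 5.554 × 10^-3 A

5.554 × 10^-3 A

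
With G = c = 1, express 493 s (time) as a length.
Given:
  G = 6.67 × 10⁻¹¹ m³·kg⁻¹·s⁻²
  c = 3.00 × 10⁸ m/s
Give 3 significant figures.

Time → length via c.
493 s × (c) = 1.48 × 10¹¹ m

1.48 × 10¹¹ m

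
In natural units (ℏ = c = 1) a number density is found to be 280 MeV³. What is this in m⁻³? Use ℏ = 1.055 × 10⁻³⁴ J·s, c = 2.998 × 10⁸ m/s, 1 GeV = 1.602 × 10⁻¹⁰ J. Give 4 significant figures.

Number density is [L]⁻³ = [E]³/(ℏc)³.
1 GeV³ → 1/(ℏc)³ × (1 GeV in J)³ = 1.299 × 10⁴⁷ m⁻³.
Convert the energy scale: 280 MeV³ = 2.80 × 10⁻⁷ GeV³.
Result: 2.80 × 10⁻⁷ × 1.299 × 10⁴⁷ = 3.638 × 10⁴⁰ m⁻³.

3.638 × 10⁴⁰ m⁻³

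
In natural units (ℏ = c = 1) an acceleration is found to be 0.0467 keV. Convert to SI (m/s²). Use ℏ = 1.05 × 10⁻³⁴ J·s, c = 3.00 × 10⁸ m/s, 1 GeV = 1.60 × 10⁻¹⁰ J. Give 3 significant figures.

Acceleration is [L]/[T]² = c·[E]/ℏ.
1 GeV → c/ℏ × (1 GeV in J) = 4.57 × 10³² m/s².
Convert the energy scale: 0.0467 keV = 4.67 × 10⁻⁸ GeV.
Result: 4.67 × 10⁻⁸ × 4.57 × 10³² = 2.13 × 10²⁵ m/s².

2.13 × 10²⁵ m/s²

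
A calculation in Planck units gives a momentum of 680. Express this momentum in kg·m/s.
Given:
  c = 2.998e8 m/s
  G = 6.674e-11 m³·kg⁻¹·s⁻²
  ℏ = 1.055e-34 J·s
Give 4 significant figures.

4.438e3 kg·m/s

One Planck momentum: p_P = √(ℏc³/G) = 6.527 kg·m/s.
680 × 6.527 kg·m/s = 4.438e3 kg·m/s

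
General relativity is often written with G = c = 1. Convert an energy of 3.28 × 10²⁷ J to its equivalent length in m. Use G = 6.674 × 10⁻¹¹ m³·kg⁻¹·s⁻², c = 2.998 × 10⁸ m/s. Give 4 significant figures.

Energy → length via G/c⁴.
3.28 × 10²⁷ J × (G/c⁴) = 2.710 × 10⁻¹⁷ m

2.710 × 10⁻¹⁷ m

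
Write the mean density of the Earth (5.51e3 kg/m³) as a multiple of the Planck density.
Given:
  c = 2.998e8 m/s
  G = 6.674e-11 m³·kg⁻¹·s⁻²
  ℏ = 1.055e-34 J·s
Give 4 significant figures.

1.069e-93

Planck density: ρ_P = c⁵/(ℏG²) = 5.154e96 kg/m³.
5.51e3 / 5.154e96 = 1.069e-93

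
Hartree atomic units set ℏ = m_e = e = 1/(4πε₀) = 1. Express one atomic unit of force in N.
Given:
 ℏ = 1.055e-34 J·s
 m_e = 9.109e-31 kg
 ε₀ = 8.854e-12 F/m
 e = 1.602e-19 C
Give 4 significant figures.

The unique combination of the constants set to 1 with dimensions of force is F_au = E_h/a₀ = m_e²e⁶/((4πε₀)³ℏ⁴).
E_h = 4.354e-18 J
a₀ = 5.297e-11 m
E_h/a₀ = 8.220e-8 N

8.220e-8 N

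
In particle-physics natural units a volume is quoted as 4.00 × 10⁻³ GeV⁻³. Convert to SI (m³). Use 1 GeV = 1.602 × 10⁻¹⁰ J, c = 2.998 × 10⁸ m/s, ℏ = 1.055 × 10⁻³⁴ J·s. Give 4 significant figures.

3.078 × 10⁻⁵⁰ m³

Volume is [L]³ = [E]⁻³·(ℏc)³.
1 GeV⁻³ → (ℏc)³ × (1 GeV in J)⁻³ = 7.696 × 10⁻⁴⁸ m³.
Result: 4.00 × 10⁻³ × 7.696 × 10⁻⁴⁸ = 3.078 × 10⁻⁵⁰ m³.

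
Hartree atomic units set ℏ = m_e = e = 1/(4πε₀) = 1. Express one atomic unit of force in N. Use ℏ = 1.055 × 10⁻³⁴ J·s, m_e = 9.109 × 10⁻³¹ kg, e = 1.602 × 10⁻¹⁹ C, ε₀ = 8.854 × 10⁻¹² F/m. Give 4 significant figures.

The unique combination of the constants set to 1 with dimensions of force is F_au = E_h/a₀ = m_e²e⁶/((4πε₀)³ℏ⁴).
E_h = 4.354 × 10⁻¹⁸ J
a₀ = 5.297 × 10⁻¹¹ m
E_h/a₀ = 8.220 × 10⁻⁸ N

8.220 × 10⁻⁸ N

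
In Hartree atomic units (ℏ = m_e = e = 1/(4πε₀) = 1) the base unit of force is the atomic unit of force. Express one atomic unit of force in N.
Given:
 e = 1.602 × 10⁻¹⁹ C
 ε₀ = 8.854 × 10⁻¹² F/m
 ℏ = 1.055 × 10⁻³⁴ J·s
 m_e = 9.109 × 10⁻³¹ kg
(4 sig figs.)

8.220 × 10⁻⁸ N

F_au = E_h/a₀ = m_e²e⁶/((4πε₀)³ℏ⁴)
E_h = 4.354 × 10⁻¹⁸ J
a₀ = 5.297 × 10⁻¹¹ m
E_h/a₀ = 8.220 × 10⁻⁸ N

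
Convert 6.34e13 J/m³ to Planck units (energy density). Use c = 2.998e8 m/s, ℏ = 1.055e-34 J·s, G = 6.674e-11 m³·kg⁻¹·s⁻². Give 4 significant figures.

Planck energy density: u_P = c⁷/(ℏG²) = 4.632e113 J/m³.
6.34e13 / 4.632e113 = 1.369e-100

1.369e-100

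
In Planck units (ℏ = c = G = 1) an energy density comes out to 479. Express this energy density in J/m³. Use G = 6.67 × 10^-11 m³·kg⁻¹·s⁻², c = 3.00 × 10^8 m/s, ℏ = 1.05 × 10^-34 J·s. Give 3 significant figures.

2.24 × 10^116 J/m³

One Planck energy density: u_P = c⁷/(ℏG²) = 4.68 × 10^113 J/m³.
479 × 4.68 × 10^113 J/m³ = 2.24 × 10^116 J/m³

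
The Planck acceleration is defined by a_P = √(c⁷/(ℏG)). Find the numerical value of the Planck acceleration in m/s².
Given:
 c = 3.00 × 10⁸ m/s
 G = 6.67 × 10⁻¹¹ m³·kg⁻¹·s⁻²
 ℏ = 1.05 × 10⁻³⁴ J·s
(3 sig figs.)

a_P = √(c⁷/(ℏG))
  = √(3.12 × 10¹⁰³)
  = 5.59 × 10⁵¹ m/s²

5.59 × 10⁵¹ m/s²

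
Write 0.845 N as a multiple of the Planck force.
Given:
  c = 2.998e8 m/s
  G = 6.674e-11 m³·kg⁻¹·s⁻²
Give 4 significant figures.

Planck force: F_P = c⁴/G = 1.210e44 N.
0.845 / 1.210e44 = 6.981e-45

6.981e-45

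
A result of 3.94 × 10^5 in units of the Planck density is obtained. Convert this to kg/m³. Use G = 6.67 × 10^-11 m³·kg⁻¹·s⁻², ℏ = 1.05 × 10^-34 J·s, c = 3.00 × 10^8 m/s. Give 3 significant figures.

One Planck density: ρ_P = c⁵/(ℏG²) = 5.20 × 10^96 kg/m³.
3.94 × 10^5 × 5.20 × 10^96 kg/m³ = 2.05 × 10^102 kg/m³

2.05 × 10^102 kg/m³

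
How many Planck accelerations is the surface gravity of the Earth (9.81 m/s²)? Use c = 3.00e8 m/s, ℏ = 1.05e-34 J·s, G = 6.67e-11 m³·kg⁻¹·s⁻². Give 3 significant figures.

Planck acceleration: a_P = √(c⁷/(ℏG)) = 5.59e51 m/s².
9.81 / 5.59e51 = 1.76e-51

1.76e-51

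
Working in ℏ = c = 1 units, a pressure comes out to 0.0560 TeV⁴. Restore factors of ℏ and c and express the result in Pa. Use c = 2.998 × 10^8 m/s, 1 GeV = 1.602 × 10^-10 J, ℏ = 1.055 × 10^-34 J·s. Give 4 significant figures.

Pressure is [E]/[L]³ = [E]⁴/(ℏc)³.
1 GeV⁴ → 1/(ℏc)³ × (1 GeV in J)⁴ = 2.082 × 10^37 Pa.
Convert the energy scale: 0.0560 TeV⁴ = 5.60 × 10^10 GeV⁴.
Result: 5.60 × 10^10 × 2.082 × 10^37 = 1.166 × 10^48 Pa.

1.166 × 10^48 Pa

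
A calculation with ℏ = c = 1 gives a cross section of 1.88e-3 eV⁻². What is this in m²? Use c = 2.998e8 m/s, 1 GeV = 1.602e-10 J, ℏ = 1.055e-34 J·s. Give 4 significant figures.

Area is [L]² = [E]⁻²·(ℏc)²; restore (ℏc)².
1 GeV⁻² → (ℏc)² × (1 GeV in J)⁻² = 3.898e-32 m².
Convert the energy scale: 1.88e-3 eV⁻² = 1.88e15 GeV⁻².
Result: 1.88e15 × 3.898e-32 = 7.328e-17 m².

7.328e-17 m²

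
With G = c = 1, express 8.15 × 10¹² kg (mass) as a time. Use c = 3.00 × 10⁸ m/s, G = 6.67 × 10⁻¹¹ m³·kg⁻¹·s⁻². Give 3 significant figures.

Mass → time via G/c³.
8.15 × 10¹² kg × (G/c³) = 2.01 × 10⁻²³ s

2.01 × 10⁻²³ s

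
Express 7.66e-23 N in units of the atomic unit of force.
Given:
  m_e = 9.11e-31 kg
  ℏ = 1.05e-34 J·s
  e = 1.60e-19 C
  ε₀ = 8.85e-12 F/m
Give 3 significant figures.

atomic unit of force: F_au = E_h/a₀ = m_e²e⁶/((4πε₀)³ℏ⁴) = 8.33e-8 N.
7.66e-23 / 8.33e-8 = 9.20e-16

9.20e-16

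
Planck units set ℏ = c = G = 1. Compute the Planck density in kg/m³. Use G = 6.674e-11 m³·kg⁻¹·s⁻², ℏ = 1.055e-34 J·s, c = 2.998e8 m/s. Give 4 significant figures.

The unique combination of the constants set to 1 with dimensions of density is ρ_P = c⁵/(ℏG²).
  = 2.422e42 / 4.699e-55
  = 5.154e96 kg/m³

5.154e96 kg/m³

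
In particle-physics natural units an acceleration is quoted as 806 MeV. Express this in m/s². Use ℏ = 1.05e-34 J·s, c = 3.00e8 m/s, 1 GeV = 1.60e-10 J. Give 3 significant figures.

3.68e32 m/s²

Acceleration is [L]/[T]² = c·[E]/ℏ.
1 GeV → c/ℏ × (1 GeV in J) = 4.57e32 m/s².
Convert the energy scale: 806 MeV = 0.806 GeV.
Result: 0.806 × 4.57e32 = 3.68e32 m/s².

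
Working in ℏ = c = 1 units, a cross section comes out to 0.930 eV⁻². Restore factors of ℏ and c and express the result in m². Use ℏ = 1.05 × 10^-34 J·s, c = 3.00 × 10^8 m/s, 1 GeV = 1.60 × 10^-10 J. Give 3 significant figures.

Area is [L]² = [E]⁻²·(ℏc)²; restore (ℏc)².
1 GeV⁻² → (ℏc)² × (1 GeV in J)⁻² = 3.88 × 10^-32 m².
Convert the energy scale: 0.930 eV⁻² = 9.30 × 10^17 GeV⁻².
Result: 9.30 × 10^17 × 3.88 × 10^-32 = 3.60 × 10^-14 m².

3.60 × 10^-14 m²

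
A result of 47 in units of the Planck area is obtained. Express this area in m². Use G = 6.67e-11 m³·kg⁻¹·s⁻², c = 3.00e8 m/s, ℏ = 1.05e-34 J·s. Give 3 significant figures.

One Planck area: A_P = ℏG/c³ = 2.59e-70 m².
47 × 2.59e-70 m² = 1.22e-68 m²

1.22e-68 m²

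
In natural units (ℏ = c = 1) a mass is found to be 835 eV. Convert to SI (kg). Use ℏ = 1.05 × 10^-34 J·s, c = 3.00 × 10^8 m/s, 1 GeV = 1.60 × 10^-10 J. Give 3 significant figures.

1.48 × 10^-33 kg

Mass is [E]/c²; divide by c².
1 GeV → 1/c² × (1 GeV in J) = 1.78 × 10^-27 kg.
Convert the energy scale: 835 eV = 8.35 × 10^-7 GeV.
Result: 8.35 × 10^-7 × 1.78 × 10^-27 = 1.48 × 10^-33 kg.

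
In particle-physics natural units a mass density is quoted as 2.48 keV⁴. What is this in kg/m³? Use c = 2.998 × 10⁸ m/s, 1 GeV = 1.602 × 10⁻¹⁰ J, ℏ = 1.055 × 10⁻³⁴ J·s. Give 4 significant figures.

Mass density is [E]/(c²[L]³) = [E]⁴/(ℏ³c⁵).
1 GeV⁴ → 1/(ℏ³c⁵) × (1 GeV in J)⁴ = 2.316 × 10²⁰ kg/m³.
Convert the energy scale: 2.48 keV⁴ = 2.48 × 10⁻²⁴ GeV⁴.
Result: 2.48 × 10⁻²⁴ × 2.316 × 10²⁰ = 5.744 × 10⁻⁴ kg/m³.

5.744 × 10⁻⁴ kg/m³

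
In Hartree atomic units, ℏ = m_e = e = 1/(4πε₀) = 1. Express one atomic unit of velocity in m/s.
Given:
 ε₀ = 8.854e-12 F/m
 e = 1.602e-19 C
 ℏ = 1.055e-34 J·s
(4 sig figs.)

2.186e6 m/s

The unique combination of the constants set to 1 with dimensions of velocity is v_au = e²/(4πε₀ℏ).
  = 2.566e-38 / 1.174e-44
  = 2.186e6 m/s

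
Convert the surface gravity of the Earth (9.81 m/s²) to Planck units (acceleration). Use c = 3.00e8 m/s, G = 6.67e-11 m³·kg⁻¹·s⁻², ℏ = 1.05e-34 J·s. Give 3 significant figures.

Planck acceleration: a_P = √(c⁷/(ℏG)) = 5.59e51 m/s².
9.81 / 5.59e51 = 1.76e-51

1.76e-51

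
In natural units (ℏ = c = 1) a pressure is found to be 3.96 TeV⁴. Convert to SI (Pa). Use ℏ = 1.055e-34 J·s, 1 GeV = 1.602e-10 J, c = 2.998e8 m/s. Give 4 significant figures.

Pressure is [E]/[L]³ = [E]⁴/(ℏc)³.
1 GeV⁴ → 1/(ℏc)³ × (1 GeV in J)⁴ = 2.082e37 Pa.
Convert the energy scale: 3.96 TeV⁴ = 3.96e12 GeV⁴.
Result: 3.96e12 × 2.082e37 = 8.243e49 Pa.

8.243e49 Pa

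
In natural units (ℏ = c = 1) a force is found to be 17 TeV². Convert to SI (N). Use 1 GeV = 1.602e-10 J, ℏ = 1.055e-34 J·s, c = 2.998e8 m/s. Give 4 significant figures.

Force is [E]/[L] = [E]²/(ℏc); restore (ℏc)⁻¹.
1 GeV² → 1/(ℏc) × (1 GeV in J)² = 8.114e5 N.
Convert the energy scale: 17 TeV² = 1.70e7 GeV².
Result: 1.70e7 × 8.114e5 = 1.379e13 N.

1.379e13 N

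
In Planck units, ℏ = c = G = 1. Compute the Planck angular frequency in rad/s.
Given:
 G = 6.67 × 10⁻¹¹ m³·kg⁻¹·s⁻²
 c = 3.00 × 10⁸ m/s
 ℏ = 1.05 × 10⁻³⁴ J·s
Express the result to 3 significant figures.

The unique combination of the constants set to 1 with dimensions of angular frequency is ω_P = √(c⁵/(ℏG)).
  = √(3.47 × 10⁸⁶)
  = 1.86 × 10⁴³ rad/s

1.86 × 10⁴³ rad/s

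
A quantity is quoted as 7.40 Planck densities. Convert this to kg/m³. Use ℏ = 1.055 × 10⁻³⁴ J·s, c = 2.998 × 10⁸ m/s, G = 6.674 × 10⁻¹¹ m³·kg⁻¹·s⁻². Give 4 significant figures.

One Planck density: ρ_P = c⁵/(ℏG²) = 5.154 × 10⁹⁶ kg/m³.
7.40 × 5.154 × 10⁹⁶ kg/m³ = 3.814 × 10⁹⁷ kg/m³

3.814 × 10⁹⁷ kg/m³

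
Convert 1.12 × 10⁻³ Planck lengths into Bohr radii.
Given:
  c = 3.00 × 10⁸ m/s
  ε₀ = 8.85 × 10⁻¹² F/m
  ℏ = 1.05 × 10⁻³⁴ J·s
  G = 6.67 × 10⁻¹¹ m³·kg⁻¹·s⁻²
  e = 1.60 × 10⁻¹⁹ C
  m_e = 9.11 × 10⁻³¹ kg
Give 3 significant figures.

Planck length: ℓ_P = √(ℏG/c³) = 1.61 × 10⁻³⁵ m
Bohr radius: a₀ = 4πε₀ℏ²/(m_e e²) = 5.26 × 10⁻¹¹ m
1.12 × 10⁻³ × 1.61 × 10⁻³⁵ / 5.26 × 10⁻¹¹ = 3.43 × 10⁻²⁸

3.43 × 10⁻²⁸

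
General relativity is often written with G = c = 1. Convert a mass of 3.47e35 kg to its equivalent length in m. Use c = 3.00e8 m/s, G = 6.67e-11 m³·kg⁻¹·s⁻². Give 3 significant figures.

2.57e8 m

In G = c = 1 units mass has dimensions of length; the conversion factor is G/c².
3.47e35 kg × (G/c²) = 2.57e8 m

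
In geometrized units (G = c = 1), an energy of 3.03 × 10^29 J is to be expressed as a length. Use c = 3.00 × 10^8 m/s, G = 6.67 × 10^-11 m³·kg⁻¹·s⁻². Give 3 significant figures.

Energy → length via G/c⁴.
3.03 × 10^29 J × (G/c⁴) = 2.50 × 10^-15 m

2.50 × 10^-15 m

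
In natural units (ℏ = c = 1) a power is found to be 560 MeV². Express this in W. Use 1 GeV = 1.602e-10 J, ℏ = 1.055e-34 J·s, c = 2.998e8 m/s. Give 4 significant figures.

1.362e11 W

Power is [E]/[T] = [E]²/ℏ.
1 GeV² → 1/ℏ × (1 GeV in J)² = 2.433e14 W.
Convert the energy scale: 560 MeV² = 5.60e-4 GeV².
Result: 5.60e-4 × 2.433e14 = 1.362e11 W.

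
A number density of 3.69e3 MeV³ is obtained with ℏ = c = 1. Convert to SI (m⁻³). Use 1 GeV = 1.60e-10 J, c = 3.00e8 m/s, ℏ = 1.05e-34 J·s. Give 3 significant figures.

Number density is [L]⁻³ = [E]³/(ℏc)³.
1 GeV³ → 1/(ℏc)³ × (1 GeV in J)³ = 1.31e47 m⁻³.
Convert the energy scale: 3.69e3 MeV³ = 3.69e-6 GeV³.
Result: 3.69e-6 × 1.31e47 = 4.84e41 m⁻³.

4.84e41 m⁻³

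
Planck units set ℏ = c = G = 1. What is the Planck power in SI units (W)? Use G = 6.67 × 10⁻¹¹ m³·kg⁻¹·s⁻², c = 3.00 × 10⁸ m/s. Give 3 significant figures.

Dimensional analysis gives P_P = c⁵/G.
  = 2.43 × 10⁴² / 6.67 × 10⁻¹¹
  = 3.64 × 10⁵² W

3.64 × 10⁵² W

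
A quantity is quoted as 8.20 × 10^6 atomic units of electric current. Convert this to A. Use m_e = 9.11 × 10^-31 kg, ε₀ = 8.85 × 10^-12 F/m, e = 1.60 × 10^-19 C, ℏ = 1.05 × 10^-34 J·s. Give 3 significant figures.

5.47 × 10^4 A

One atomic unit of electric current: I_au = e E_h/ℏ = m_e e⁵/((4πε₀)²ℏ³) = 6.67 × 10^-3 A.
8.20 × 10^6 × 6.67 × 10^-3 A = 5.47 × 10^4 A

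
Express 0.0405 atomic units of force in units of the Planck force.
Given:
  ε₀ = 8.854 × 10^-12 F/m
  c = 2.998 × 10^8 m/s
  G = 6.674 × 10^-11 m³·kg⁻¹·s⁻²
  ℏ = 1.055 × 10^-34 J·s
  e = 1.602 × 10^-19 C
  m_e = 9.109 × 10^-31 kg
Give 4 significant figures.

2.750 × 10^-53

atomic unit of force: F_au = E_h/a₀ = m_e²e⁶/((4πε₀)³ℏ⁴) = 8.220 × 10^-8 N
Planck force: F_P = c⁴/G = 1.210 × 10^44 N
0.0405 × 8.220 × 10^-8 / 1.210 × 10^44 = 2.750 × 10^-53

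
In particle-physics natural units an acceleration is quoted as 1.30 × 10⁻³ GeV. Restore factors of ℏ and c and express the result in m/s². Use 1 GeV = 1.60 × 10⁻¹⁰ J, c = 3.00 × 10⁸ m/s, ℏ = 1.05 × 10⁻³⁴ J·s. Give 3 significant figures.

5.94 × 10²⁹ m/s²

Acceleration is [L]/[T]² = c·[E]/ℏ.
1 GeV → c/ℏ × (1 GeV in J) = 4.57 × 10³² m/s².
Result: 1.30 × 10⁻³ × 4.57 × 10³² = 5.94 × 10²⁹ m/s².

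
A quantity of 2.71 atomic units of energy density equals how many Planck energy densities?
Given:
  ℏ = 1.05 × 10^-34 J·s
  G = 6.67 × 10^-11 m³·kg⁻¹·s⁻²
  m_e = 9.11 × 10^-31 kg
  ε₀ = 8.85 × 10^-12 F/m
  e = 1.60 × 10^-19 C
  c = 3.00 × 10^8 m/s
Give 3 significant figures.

1.74 × 10^-100

atomic unit of energy density: u_au = E_h/a₀³ = m_e⁴e¹⁰/((4πε₀)⁵ℏ⁸) = 3.01 × 10^13 J/m³
Planck energy density: u_P = c⁷/(ℏG²) = 4.68 × 10^113 J/m³
2.71 × 3.01 × 10^13 / 4.68 × 10^113 = 1.74 × 10^-100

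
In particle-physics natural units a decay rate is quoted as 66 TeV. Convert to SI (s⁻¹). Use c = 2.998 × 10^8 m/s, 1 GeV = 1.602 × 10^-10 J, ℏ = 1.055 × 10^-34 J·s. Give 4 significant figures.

1.002 × 10^29 s⁻¹

A rate is [E]/ℏ; divide by ℏ.
1 GeV → 1/ℏ × (1 GeV in J) = 1.518 × 10^24 s⁻¹.
Convert the energy scale: 66 TeV = 6.60 × 10^4 GeV.
Result: 6.60 × 10^4 × 1.518 × 10^24 = 1.002 × 10^29 s⁻¹.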